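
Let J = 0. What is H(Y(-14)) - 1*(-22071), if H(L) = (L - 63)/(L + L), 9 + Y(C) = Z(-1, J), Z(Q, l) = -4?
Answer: 286961/13 ≈ 22074.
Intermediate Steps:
Y(C) = -13 (Y(C) = -9 - 4 = -13)
H(L) = (-63 + L)/(2*L) (H(L) = (-63 + L)/((2*L)) = (-63 + L)*(1/(2*L)) = (-63 + L)/(2*L))
H(Y(-14)) - 1*(-22071) = (½)*(-63 - 13)/(-13) - 1*(-22071) = (½)*(-1/13)*(-76) + 22071 = 38/13 + 22071 = 286961/13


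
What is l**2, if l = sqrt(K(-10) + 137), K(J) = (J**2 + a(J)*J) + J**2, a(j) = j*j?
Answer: -663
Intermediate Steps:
a(j) = j**2
K(J) = J**3 + 2*J**2 (K(J) = (J**2 + J**2*J) + J**2 = (J**2 + J**3) + J**2 = J**3 + 2*J**2)
l = I*sqrt(663) (l = sqrt((-10)**2*(2 - 10) + 137) = sqrt(100*(-8) + 137) = sqrt(-800 + 137) = sqrt(-663) = I*sqrt(663) ≈ 25.749*I)
l**2 = (I*sqrt(663))**2 = -663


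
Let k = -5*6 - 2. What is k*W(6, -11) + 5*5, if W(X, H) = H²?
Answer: -3847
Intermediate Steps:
k = -32 (k = -30 - 2 = -32)
k*W(6, -11) + 5*5 = -32*(-11)² + 5*5 = -32*121 + 25 = -3872 + 25 = -3847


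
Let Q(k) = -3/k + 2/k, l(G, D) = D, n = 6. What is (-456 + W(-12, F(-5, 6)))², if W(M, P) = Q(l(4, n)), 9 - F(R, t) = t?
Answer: 7491169/36 ≈ 2.0809e+5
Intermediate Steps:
F(R, t) = 9 - t
Q(k) = -1/k
W(M, P) = -⅙ (W(M, P) = -1/6 = -1*⅙ = -⅙)
(-456 + W(-12, F(-5, 6)))² = (-456 - ⅙)² = (-2737/6)² = 7491169/36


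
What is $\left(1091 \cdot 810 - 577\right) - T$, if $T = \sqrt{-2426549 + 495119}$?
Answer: $883133 - i \sqrt{1931430} \approx 8.8313 \cdot 10^{5} - 1389.8 i$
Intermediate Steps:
$T = i \sqrt{1931430}$ ($T = \sqrt{-1931430} = i \sqrt{1931430} \approx 1389.8 i$)
$\left(1091 \cdot 810 - 577\right) - T = \left(1091 \cdot 810 - 577\right) - i \sqrt{1931430} = \left(883710 - 577\right) - i \sqrt{1931430} = 883133 - i \sqrt{1931430}$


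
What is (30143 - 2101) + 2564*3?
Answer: 35734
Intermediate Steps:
(30143 - 2101) + 2564*3 = 28042 + 7692 = 35734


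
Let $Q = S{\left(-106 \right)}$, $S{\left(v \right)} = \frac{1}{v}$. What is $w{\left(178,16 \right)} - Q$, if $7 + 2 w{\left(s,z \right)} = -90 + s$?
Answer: $\frac{2147}{53} \approx 40.509$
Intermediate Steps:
$w{\left(s,z \right)} = - \frac{97}{2} + \frac{s}{2}$ ($w{\left(s,z \right)} = - \frac{7}{2} + \frac{-90 + s}{2} = - \frac{7}{2} + \left(-45 + \frac{s}{2}\right) = - \frac{97}{2} + \frac{s}{2}$)
$Q = - \frac{1}{106}$ ($Q = \frac{1}{-106} = - \frac{1}{106} \approx -0.009434$)
$w{\left(178,16 \right)} - Q = \left(- \frac{97}{2} + \frac{1}{2} \cdot 178\right) - - \frac{1}{106} = \left(- \frac{97}{2} + 89\right) + \frac{1}{106} = \frac{81}{2} + \frac{1}{106} = \frac{2147}{53}$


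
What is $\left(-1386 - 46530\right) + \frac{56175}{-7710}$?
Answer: $- \frac{24632569}{514} \approx -47923.0$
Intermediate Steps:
$\left(-1386 - 46530\right) + \frac{56175}{-7710} = -47916 + 56175 \left(- \frac{1}{7710}\right) = -47916 - \frac{3745}{514} = - \frac{24632569}{514}$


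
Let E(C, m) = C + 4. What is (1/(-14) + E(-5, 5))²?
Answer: 225/196 ≈ 1.1480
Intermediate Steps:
E(C, m) = 4 + C
(1/(-14) + E(-5, 5))² = (1/(-14) + (4 - 5))² = (-1/14 - 1)² = (-15/14)² = 225/196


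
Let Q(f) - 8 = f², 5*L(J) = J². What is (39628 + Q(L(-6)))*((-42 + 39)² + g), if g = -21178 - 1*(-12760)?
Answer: -8343376164/25 ≈ -3.3373e+8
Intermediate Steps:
g = -8418 (g = -21178 + 12760 = -8418)
L(J) = J²/5
Q(f) = 8 + f²
(39628 + Q(L(-6)))*((-42 + 39)² + g) = (39628 + (8 + ((⅕)*(-6)²)²))*((-42 + 39)² - 8418) = (39628 + (8 + ((⅕)*36)²))*((-3)² - 8418) = (39628 + (8 + (36/5)²))*(9 - 8418) = (39628 + (8 + 1296/25))*(-8409) = (39628 + 1496/25)*(-8409) = (992196/25)*(-8409) = -8343376164/25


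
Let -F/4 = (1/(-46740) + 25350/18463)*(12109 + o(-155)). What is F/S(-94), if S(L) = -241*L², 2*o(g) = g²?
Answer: 19053420675497/306275654872520 ≈ 0.062210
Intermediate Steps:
o(g) = g²/2
F = -19053420675497/143826770 (F = -4*(1/(-46740) + 25350/18463)*(12109 + (½)*(-155)²) = -4*(-1/46740 + 25350*(1/18463))*(12109 + (½)*24025) = -4*(-1/46740 + 25350/18463)*(12109 + 24025/2) = -1184840537*48243/(215740155*2) = -4*19053420675497/575307080 = -19053420675497/143826770 ≈ -1.3247e+5)
F/S(-94) = -19053420675497/(143826770*((-241*(-94)²))) = -19053420675497/(143826770*((-241*8836))) = -19053420675497/143826770/(-2129476) = -19053420675497/143826770*(-1/2129476) = 19053420675497/306275654872520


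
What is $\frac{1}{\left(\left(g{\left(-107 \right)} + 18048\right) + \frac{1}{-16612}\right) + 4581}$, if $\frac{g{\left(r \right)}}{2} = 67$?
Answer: $\frac{16612}{378138955} \approx 4.3931 \cdot 10^{-5}$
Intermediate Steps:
$g{\left(r \right)} = 134$ ($g{\left(r \right)} = 2 \cdot 67 = 134$)
$\frac{1}{\left(\left(g{\left(-107 \right)} + 18048\right) + \frac{1}{-16612}\right) + 4581} = \frac{1}{\left(\left(134 + 18048\right) + \frac{1}{-16612}\right) + 4581} = \frac{1}{\left(18182 - \frac{1}{16612}\right) + 4581} = \frac{1}{\frac{302039383}{16612} + 4581} = \frac{1}{\frac{378138955}{16612}} = \frac{16612}{378138955}$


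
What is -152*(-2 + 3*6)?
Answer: -2432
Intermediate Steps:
-152*(-2 + 3*6) = -152*(-2 + 18) = -152*16 = -2432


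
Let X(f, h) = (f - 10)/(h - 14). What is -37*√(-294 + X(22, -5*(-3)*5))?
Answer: -37*I*√1093242/61 ≈ -634.21*I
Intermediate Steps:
X(f, h) = (-10 + f)/(-14 + h)
-37*√(-294 + X(22, -5*(-3)*5)) = -37*√(-294 + (-10 + 22)/(-14 - 5*(-3)*5)) = -37*√(-294 + 12/(-14 + 15*5)) = -37*√(-294 + 12/(-14 + 75)) = -37*√(-294 + 12/61) = -37*I*√1093242/61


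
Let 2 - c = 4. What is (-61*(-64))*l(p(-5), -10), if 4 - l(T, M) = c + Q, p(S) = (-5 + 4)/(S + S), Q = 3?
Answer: 11712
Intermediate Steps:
c = -2 (c = 2 - 1*4 = 2 - 4 = -2)
p(S) = -1/(2*S)
l(T, M) = 3 (l(T, M) = 4 - (-2 + 3) = 4 - 1*1 = 4 - 1 = 3)
(-61*(-64))*l(p(-5), -10) = -61*(-64)*3 = 3904*3 = 11712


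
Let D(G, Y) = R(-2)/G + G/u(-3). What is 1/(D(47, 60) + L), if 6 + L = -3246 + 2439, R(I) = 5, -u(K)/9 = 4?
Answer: -1692/1377625 ≈ -0.0012282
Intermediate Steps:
u(K) = -36 (u(K) = -9*4 = -36)
L = -813 (L = -6 + (-3246 + 2439) = -6 - 807 = -813)
D(G, Y) = 5/G - G/36 (D(G, Y) = 5/G + G/(-36) = 5/G + G*(-1/36) = 5/G - G/36)
1/(D(47, 60) + L) = 1/((5/47 - 1/36*47) - 813) = 1/((5*(1/47) - 47/36) - 813) = 1/((5/47 - 47/36) - 813) = 1/(-2029/1692 - 813) = 1/(-1377625/1692) = -1692/1377625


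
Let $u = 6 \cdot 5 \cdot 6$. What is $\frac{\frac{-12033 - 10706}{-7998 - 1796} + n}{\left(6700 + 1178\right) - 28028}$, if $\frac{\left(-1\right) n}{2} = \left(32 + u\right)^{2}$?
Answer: $\frac{880340333}{197349100} \approx 4.4608$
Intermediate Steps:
$u = 180$ ($u = 30 \cdot 6 = 180$)
$n = -89888$ ($n = - 2 \left(32 + 180\right)^{2} = - 2 \cdot 212^{2} = \left(-2\right) 44944 = -89888$)
$\frac{\frac{-12033 - 10706}{-7998 - 1796} + n}{\left(6700 + 1178\right) - 28028} = \frac{\frac{-12033 - 10706}{-7998 - 1796} - 89888}{\left(6700 + 1178\right) - 28028} = \frac{- \frac{22739}{-9794} - 89888}{7878 - 28028} = \frac{\left(-22739\right) \left(- \frac{1}{9794}\right) - 89888}{-20150} = \left(\frac{22739}{9794} - 89888\right) \left(- \frac{1}{20150}\right) = \left(- \frac{880340333}{9794}\right) \left(- \frac{1}{20150}\right) = \frac{880340333}{197349100}$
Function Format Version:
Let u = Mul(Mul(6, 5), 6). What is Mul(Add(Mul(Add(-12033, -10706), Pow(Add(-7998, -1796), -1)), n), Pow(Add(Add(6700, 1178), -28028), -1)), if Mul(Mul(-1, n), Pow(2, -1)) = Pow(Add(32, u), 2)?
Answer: Rational(880340333, 197349100) ≈ 4.4608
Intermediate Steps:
u = 180 (u = Mul(30, 6) = 180)
n = -89888 (n = Mul(-2, Pow(Add(32, 180), 2)) = Mul(-2, Pow(212, 2)) = Mul(-2, 44944) = -89888)
Mul(Add(Mul(Add(-12033, -10706), Pow(Add(-7998, -1796), -1)), n), Pow(Add(Add(6700, 1178), -28028), -1)) = Mul(Add(Mul(Add(-12033, -10706), Pow(Add(-7998, -1796), -1)), -89888), Pow(Add(Add(6700, 1178), -28028), -1)) = Mul(Add(Mul(-22739, Pow(-9794, -1)), -89888), Pow(Add(7878, -28028), -1)) = Mul(Add(Mul(-22739, Rational(-1, 9794)), -89888), Pow(-20150, -1)) = Mul(Add(Rational(22739, 9794), -89888), Rational(-1, 20150)) = Mul(Rational(-880340333, 9794), Rational(-1, 20150)) = Rational(880340333, 197349100)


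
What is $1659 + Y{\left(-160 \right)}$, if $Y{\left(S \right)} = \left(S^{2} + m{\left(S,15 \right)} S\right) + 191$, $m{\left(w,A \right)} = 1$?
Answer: $27290$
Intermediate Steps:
$Y{\left(S \right)} = 191 + S + S^{2}$ ($Y{\left(S \right)} = \left(S^{2} + 1 S\right) + 191 = \left(S^{2} + S\right) + 191 = \left(S + S^{2}\right) + 191 = 191 + S + S^{2}$)
$1659 + Y{\left(-160 \right)} = 1659 + \left(191 - 160 + \left(-160\right)^{2}\right) = 1659 + \left(191 - 160 + 25600\right) = 1659 + 25631 = 27290$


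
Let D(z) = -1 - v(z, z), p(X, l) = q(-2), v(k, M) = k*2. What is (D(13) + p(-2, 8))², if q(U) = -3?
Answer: 900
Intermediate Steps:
v(k, M) = 2*k
p(X, l) = -3
D(z) = -1 - 2*z
(D(13) + p(-2, 8))² = ((-1 - 2*13) - 3)² = ((-1 - 26) - 3)² = (-27 - 3)² = (-30)² = 900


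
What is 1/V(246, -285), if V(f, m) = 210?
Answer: 1/210 ≈ 0.0047619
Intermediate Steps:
1/V(246, -285) = 1/210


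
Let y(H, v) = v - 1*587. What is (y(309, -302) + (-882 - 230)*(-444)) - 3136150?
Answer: -2643311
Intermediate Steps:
y(H, v) = -587 + v (y(H, v) = v - 587 = -587 + v)
(y(309, -302) + (-882 - 230)*(-444)) - 3136150 = ((-587 - 302) + (-882 - 230)*(-444)) - 3136150 = (-889 - 1112*(-444)) - 3136150 = (-889 + 493728) - 3136150 = 492839 - 3136150 = -2643311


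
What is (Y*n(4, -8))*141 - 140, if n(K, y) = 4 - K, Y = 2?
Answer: -140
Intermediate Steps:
(Y*n(4, -8))*141 - 140 = (2*(4 - 1*4))*141 - 140 = (2*(4 - 4))*141 - 140 = (2*0)*141 - 140 = 0*141 - 140 = 0 - 140 = -140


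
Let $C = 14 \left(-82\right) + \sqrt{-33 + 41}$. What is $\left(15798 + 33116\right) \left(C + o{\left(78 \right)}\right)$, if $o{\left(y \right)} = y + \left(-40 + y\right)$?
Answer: $-50479248 + 97828 \sqrt{2} \approx -5.0341 \cdot 10^{7}$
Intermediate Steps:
$o{\left(y \right)} = -40 + 2 y$
$C = -1148 + 2 \sqrt{2}$ ($C = -1148 + \sqrt{8} = -1148 + 2 \sqrt{2} \approx -1145.2$)
$\left(15798 + 33116\right) \left(C + o{\left(78 \right)}\right) = \left(15798 + 33116\right) \left(\left(-1148 + 2 \sqrt{2}\right) + \left(-40 + 2 \cdot 78\right)\right) = 48914 \left(\left(-1148 + 2 \sqrt{2}\right) + \left(-40 + 156\right)\right) = 48914 \left(\left(-1148 + 2 \sqrt{2}\right) + 116\right) = 48914 \left(-1032 + 2 \sqrt{2}\right) = -50479248 + 97828 \sqrt{2}$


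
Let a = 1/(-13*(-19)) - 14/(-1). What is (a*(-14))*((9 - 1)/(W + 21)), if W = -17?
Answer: -96852/247 ≈ -392.11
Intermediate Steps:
a = 3459/247 (a = -1/13*(-1/19) - 14*(-1) = 1/247 + 14 = 3459/247 ≈ 14.004)
(a*(-14))*((9 - 1)/(W + 21)) = ((3459/247)*(-14))*((9 - 1)/(-17 + 21)) = -387408/(247*4) = -48426/247*2 = -96852/247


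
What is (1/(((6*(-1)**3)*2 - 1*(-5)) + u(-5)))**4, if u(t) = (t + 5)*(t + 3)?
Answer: 1/2401 ≈ 0.00041649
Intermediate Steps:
u(t) = (3 + t)*(5 + t) (u(t) = (5 + t)*(3 + t) = (3 + t)*(5 + t))
(1/(((6*(-1)**3)*2 - 1*(-5)) + u(-5)))**4 = (1/(((6*(-1)**3)*2 - 1*(-5)) + (15 + (-5)**2 + 8*(-5))))**4 = (1/(((6*(-1))*2 + 5) + (15 + 25 - 40)))**4 = (1/((-6*2 + 5) + 0))**4 = (1/((-12 + 5) + 0))**4 = (1/(-7 + 0))**4 = (1/(-7))**4 = (-1/7)**4 = 1/2401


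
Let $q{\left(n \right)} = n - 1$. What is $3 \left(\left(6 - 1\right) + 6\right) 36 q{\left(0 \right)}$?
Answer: $-1188$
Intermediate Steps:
$q{\left(n \right)} = -1 + n$
$3 \left(\left(6 - 1\right) + 6\right) 36 q{\left(0 \right)} = 3 \left(\left(6 - 1\right) + 6\right) 36 \left(-1 + 0\right) = 3 \left(5 + 6\right) 36 \left(-1\right) = 3 \cdot 11 \cdot 36 \left(-1\right) = 33 \cdot 36 \left(-1\right) = 1188 \left(-1\right) = -1188$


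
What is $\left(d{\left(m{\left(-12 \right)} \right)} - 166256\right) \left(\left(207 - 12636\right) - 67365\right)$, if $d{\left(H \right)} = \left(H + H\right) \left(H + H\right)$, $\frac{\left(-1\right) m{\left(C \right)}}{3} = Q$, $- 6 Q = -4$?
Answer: $13264954560$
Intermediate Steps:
$Q = \frac{2}{3}$ ($Q = \left(- \frac{1}{6}\right) \left(-4\right) = \frac{2}{3} \approx 0.66667$)
$m{\left(C \right)} = -2$ ($m{\left(C \right)} = \left(-3\right) \frac{2}{3} = -2$)
$d{\left(H \right)} = 4 H^{2}$ ($d{\left(H \right)} = 2 H 2 H = 4 H^{2}$)
$\left(d{\left(m{\left(-12 \right)} \right)} - 166256\right) \left(\left(207 - 12636\right) - 67365\right) = \left(4 \left(-2\right)^{2} - 166256\right) \left(\left(207 - 12636\right) - 67365\right) = \left(4 \cdot 4 - 166256\right) \left(\left(207 - 12636\right) - 67365\right) = \left(16 - 166256\right) \left(-12429 - 67365\right) = \left(-166240\right) \left(-79794\right) = 13264954560$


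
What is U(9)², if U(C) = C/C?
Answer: 1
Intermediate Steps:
U(C) = 1
U(9)² = 1² = 1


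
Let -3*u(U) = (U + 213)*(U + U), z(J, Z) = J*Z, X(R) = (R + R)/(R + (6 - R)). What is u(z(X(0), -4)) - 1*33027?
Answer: -33027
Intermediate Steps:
X(R) = R/3 (X(R) = (2*R)/6 = (2*R)*(⅙) = R/3)
u(U) = -2*U*(213 + U)/3 (u(U) = -(U + 213)*(U + U)/3 = -(213 + U)*2*U/3 = -2*U*(213 + U)/3)
u(z(X(0), -4)) - 1*33027 = -2*((⅓)*0)*(-4)*(213 + ((⅓)*0)*(-4))/3 - 1*33027 = -2*0*(-4)*(213 + 0*(-4))/3 - 33027 = -⅔*0*(213 + 0) - 33027 = -⅔*0*213 - 33027 = 0 - 33027 = -33027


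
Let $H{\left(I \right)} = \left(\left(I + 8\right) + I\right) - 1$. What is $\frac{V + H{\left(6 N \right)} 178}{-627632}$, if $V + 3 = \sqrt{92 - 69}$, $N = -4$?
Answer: $\frac{7301}{627632} - \frac{\sqrt{23}}{627632} \approx 0.011625$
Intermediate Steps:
$V = -3 + \sqrt{23}$ ($V = -3 + \sqrt{92 - 69} = -3 + \sqrt{23} \approx 1.7958$)
$H{\left(I \right)} = 7 + 2 I$ ($H{\left(I \right)} = \left(\left(8 + I\right) + I\right) - 1 = \left(8 + 2 I\right) - 1 = 7 + 2 I$)
$\frac{V + H{\left(6 N \right)} 178}{-627632} = \frac{\left(-3 + \sqrt{23}\right) + \left(7 + 2 \cdot 6 \left(-4\right)\right) 178}{-627632} = \left(\left(-3 + \sqrt{23}\right) + \left(7 + 2 \left(-24\right)\right) 178\right) \left(- \frac{1}{627632}\right) = \left(\left(-3 + \sqrt{23}\right) + \left(7 - 48\right) 178\right) \left(- \frac{1}{627632}\right) = \left(\left(-3 + \sqrt{23}\right) - 7298\right) \left(- \frac{1}{627632}\right) = \left(-7301 + \sqrt{23}\right) \left(- \frac{1}{627632}\right) = \frac{7301}{627632} - \frac{\sqrt{23}}{627632}$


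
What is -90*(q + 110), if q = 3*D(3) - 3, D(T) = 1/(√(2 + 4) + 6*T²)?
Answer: -934596/97 + 9*√6/97 ≈ -9634.8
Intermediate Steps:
D(T) = 1/(√6 + 6*T²)
q = -3 + 3/(54 + √6) (q = 3/(√6 + 6*3²) - 3 = 3/(√6 + 6*9) - 3 = 3/(√6 + 54) - 3 = 3/(54 + √6) - 3 = -3 + 3/(54 + √6) ≈ -2.9469)
-90*(q + 110) = -90*((-1428/485 - √6/970) + 110) = -90*(51922/485 - √6/970) = -934596/97 + 9*√6/97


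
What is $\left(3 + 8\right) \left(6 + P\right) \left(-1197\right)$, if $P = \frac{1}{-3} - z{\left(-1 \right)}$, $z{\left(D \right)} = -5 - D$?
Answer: $-127281$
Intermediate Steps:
$P = \frac{11}{3}$ ($P = \frac{1}{-3} - \left(-5 - -1\right) = - \frac{1}{3} - \left(-5 + 1\right) = - \frac{1}{3} - -4 = - \frac{1}{3} + 4 = \frac{11}{3} \approx 3.6667$)
$\left(3 + 8\right) \left(6 + P\right) \left(-1197\right) = \left(3 + 8\right) \left(6 + \frac{11}{3}\right) \left(-1197\right) = 11 \cdot \frac{29}{3} \left(-1197\right) = \frac{319}{3} \left(-1197\right) = -127281$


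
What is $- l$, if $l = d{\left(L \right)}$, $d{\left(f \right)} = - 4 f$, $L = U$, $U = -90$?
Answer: $-360$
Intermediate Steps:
$L = -90$
$l = 360$ ($l = \left(-4\right) \left(-90\right) = 360$)
$- l = \left(-1\right) 360 = -360$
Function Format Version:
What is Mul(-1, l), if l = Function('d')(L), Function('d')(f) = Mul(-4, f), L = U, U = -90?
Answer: -360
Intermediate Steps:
L = -90
l = 360 (l = Mul(-4, -90) = 360)
Mul(-1, l) = Mul(-1, 360) = -360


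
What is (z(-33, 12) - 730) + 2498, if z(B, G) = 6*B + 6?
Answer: 1576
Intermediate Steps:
z(B, G) = 6 + 6*B
(z(-33, 12) - 730) + 2498 = ((6 + 6*(-33)) - 730) + 2498 = ((6 - 198) - 730) + 2498 = (-192 - 730) + 2498 = -922 + 2498 = 1576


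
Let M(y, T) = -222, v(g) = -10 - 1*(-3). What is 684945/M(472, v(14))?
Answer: -228315/74 ≈ -3085.3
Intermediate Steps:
v(g) = -7 (v(g) = -10 + 3 = -7)
684945/M(472, v(14)) = 684945/(-222) = 684945*(-1/222) = -228315/74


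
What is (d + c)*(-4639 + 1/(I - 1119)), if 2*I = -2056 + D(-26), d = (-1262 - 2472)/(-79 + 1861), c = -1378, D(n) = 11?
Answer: 24432015908935/3816153 ≈ 6.4023e+6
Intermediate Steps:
d = -1867/891 (d = -3734/1782 = -3734*1/1782 = -1867/891 ≈ -2.0954)
I = -2045/2 (I = (-2056 + 11)/2 = (½)*(-2045) = -2045/2 ≈ -1022.5)
(d + c)*(-4639 + 1/(I - 1119)) = (-1867/891 - 1378)*(-4639 + 1/(-2045/2 - 1119)) = -1229665*(-4639 + 1/(-4283/2))/891 = -1229665*(-4639 - 2/4283)/891 = -1229665/891*(-19868839/4283) = 24432015908935/3816153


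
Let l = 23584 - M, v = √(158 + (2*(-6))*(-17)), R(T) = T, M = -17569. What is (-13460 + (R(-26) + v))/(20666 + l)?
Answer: -13486/61819 + √362/61819 ≈ -0.21785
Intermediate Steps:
v = √362 (v = √(158 - 12*(-17)) = √(158 + 204) = √362 ≈ 19.026)
l = 41153 (l = 23584 - 1*(-17569) = 23584 + 17569 = 41153)
(-13460 + (R(-26) + v))/(20666 + l) = (-13460 + (-26 + √362))/(20666 + 41153) = (-13486 + √362)/61819 = (-13486 + √362)*(1/61819) = -13486/61819 + √362/61819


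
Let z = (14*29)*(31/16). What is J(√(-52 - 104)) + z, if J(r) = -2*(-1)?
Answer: 6309/8 ≈ 788.63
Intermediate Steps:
J(r) = 2
z = 6293/8 (z = 406*(31*(1/16)) = 406*(31/16) = 6293/8 ≈ 786.63)
J(√(-52 - 104)) + z = 2 + 6293/8 = 6309/8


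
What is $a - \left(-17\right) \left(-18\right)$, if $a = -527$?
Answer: $-833$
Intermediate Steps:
$a - \left(-17\right) \left(-18\right) = -527 - \left(-17\right) \left(-18\right) = -527 - 306 = -833$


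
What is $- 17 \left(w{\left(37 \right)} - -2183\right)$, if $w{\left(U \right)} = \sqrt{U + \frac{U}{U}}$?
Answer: $-37111 - 17 \sqrt{38} \approx -37216.0$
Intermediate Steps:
$w{\left(U \right)} = \sqrt{1 + U}$ ($w{\left(U \right)} = \sqrt{U + 1} = \sqrt{1 + U}$)
$- 17 \left(w{\left(37 \right)} - -2183\right) = - 17 \left(\sqrt{1 + 37} - -2183\right) = - 17 \left(\sqrt{38} + 2183\right) = - 17 \left(2183 + \sqrt{38}\right) = -37111 - 17 \sqrt{38}$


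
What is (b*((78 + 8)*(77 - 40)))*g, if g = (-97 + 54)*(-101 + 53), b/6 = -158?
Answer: -6226130304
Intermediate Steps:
b = -948 (b = 6*(-158) = -948)
g = 2064 (g = -43*(-48) = 2064)
(b*((78 + 8)*(77 - 40)))*g = -948*(78 + 8)*(77 - 40)*2064 = -81528*37*2064 = -948*3182*2064 = -3016536*2064 = -6226130304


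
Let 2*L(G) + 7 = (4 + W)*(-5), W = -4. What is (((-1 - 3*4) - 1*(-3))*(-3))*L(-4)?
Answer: -105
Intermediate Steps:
L(G) = -7/2 (L(G) = -7/2 + ((4 - 4)*(-5))/2 = -7/2 + (0*(-5))/2 = -7/2 + (1/2)*0 = -7/2 + 0 = -7/2)
(((-1 - 3*4) - 1*(-3))*(-3))*L(-4) = (((-1 - 3*4) - 1*(-3))*(-3))*(-7/2) = (((-1 - 12) + 3)*(-3))*(-7/2) = ((-13 + 3)*(-3))*(-7/2) = -10*(-3)*(-7/2) = 30*(-7/2) = -105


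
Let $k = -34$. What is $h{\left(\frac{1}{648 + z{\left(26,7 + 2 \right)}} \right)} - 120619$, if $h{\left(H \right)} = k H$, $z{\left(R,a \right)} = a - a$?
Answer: $- \frac{39080573}{324} \approx -1.2062 \cdot 10^{5}$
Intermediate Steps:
$z{\left(R,a \right)} = 0$
$h{\left(H \right)} = - 34 H$
$h{\left(\frac{1}{648 + z{\left(26,7 + 2 \right)}} \right)} - 120619 = - \frac{34}{648 + 0} - 120619 = - \frac{34}{648} - 120619 = \left(-34\right) \frac{1}{648} - 120619 = - \frac{17}{324} - 120619 = - \frac{39080573}{324}$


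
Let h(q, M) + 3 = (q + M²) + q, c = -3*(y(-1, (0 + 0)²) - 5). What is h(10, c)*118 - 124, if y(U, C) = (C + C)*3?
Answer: 28432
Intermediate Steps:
y(U, C) = 6*C (y(U, C) = (2*C)*3 = 6*C)
c = 15 (c = -3*(6*(0 + 0)² - 5) = -3*(6*0² - 5) = -3*(6*0 - 5) = -3*(0 - 5) = -3*(-5) = 15)
h(q, M) = -3 + M² + 2*q (h(q, M) = -3 + ((q + M²) + q) = -3 + (M² + 2*q) = -3 + M² + 2*q)
h(10, c)*118 - 124 = (-3 + 15² + 2*10)*118 - 124 = (-3 + 225 + 20)*118 - 124 = 242*118 - 124 = 28556 - 124 = 28432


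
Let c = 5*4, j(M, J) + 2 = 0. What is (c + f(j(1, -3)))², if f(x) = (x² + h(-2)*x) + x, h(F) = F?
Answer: 676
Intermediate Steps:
j(M, J) = -2 (j(M, J) = -2 + 0 = -2)
c = 20
f(x) = x² - x (f(x) = (x² - 2*x) + x = x² - x)
(c + f(j(1, -3)))² = (20 - 2*(-1 - 2))² = (20 - 2*(-3))² = (20 + 6)² = 26² = 676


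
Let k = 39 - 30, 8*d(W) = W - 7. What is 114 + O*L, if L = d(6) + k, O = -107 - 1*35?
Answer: -4585/4 ≈ -1146.3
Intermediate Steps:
d(W) = -7/8 + W/8 (d(W) = (W - 7)/8 = (-7 + W)/8 = -7/8 + W/8)
k = 9
O = -142 (O = -107 - 35 = -142)
L = 71/8 (L = (-7/8 + (⅛)*6) + 9 = (-7/8 + ¾) + 9 = -⅛ + 9 = 71/8 ≈ 8.8750)
114 + O*L = 114 - 142*71/8 = 114 - 5041/4 = -4585/4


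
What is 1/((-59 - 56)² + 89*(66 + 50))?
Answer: 1/23549 ≈ 4.2465e-5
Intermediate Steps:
1/((-59 - 56)² + 89*(66 + 50)) = 1/((-115)² + 89*116) = 1/(13225 + 10324) = 1/23549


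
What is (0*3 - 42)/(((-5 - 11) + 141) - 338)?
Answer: 14/71 ≈ 0.19718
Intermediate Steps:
(0*3 - 42)/(((-5 - 11) + 141) - 338) = (0 - 42)/((-16 + 141) - 338) = -42/(125 - 338) = -42/(-213) = -42*(-1/213) = 14/71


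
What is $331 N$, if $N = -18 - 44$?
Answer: $-20522$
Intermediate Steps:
$N = -62$ ($N = -18 - 44 = -62$)
$331 N = 331 \left(-62\right) = -20522$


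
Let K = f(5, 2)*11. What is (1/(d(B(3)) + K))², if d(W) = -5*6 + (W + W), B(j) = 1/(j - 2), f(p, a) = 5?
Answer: 1/729 ≈ 0.0013717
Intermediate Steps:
B(j) = 1/(-2 + j)
d(W) = -30 + 2*W
K = 55 (K = 5*11 = 55)
(1/(d(B(3)) + K))² = (1/((-30 + 2/(-2 + 3)) + 55))² = (1/((-30 + 2/1) + 55))² = (1/((-30 + 2*1) + 55))² = (1/((-30 + 2) + 55))² = (1/(-28 + 55))² = (1/27)² = 1/729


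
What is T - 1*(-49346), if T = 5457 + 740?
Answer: 55543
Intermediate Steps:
T = 6197
T - 1*(-49346) = 6197 - 1*(-49346) = 6197 + 49346 = 55543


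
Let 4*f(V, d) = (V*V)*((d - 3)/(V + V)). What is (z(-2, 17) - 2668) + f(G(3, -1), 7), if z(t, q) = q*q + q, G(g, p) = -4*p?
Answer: -2360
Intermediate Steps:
z(t, q) = q + q**2 (z(t, q) = q**2 + q = q + q**2)
f(V, d) = V*(-3 + d)/8 (f(V, d) = ((V*V)*((d - 3)/(V + V)))/4 = (V**2*((-3 + d)/((2*V))))/4 = (V**2*((-3 + d)*(1/(2*V))))/4 = (V**2*((-3 + d)/(2*V)))/4 = (V*(-3 + d)/2)/4 = V*(-3 + d)/8)
(z(-2, 17) - 2668) + f(G(3, -1), 7) = (17*(1 + 17) - 2668) + (-4*(-1))*(-3 + 7)/8 = (17*18 - 2668) + (1/8)*4*4 = (306 - 2668) + 2 = -2362 + 2 = -2360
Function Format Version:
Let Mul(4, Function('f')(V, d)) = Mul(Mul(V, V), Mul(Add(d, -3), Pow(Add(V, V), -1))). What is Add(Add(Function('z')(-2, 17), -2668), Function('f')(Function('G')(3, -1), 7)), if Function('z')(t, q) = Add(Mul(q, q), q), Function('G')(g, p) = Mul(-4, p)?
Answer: -2360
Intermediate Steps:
Function('z')(t, q) = Add(q, Pow(q, 2)) (Function('z')(t, q) = Add(Pow(q, 2), q) = Add(q, Pow(q, 2)))
Function('f')(V, d) = Mul(Rational(1, 8), V, Add(-3, d)) (Function('f')(V, d) = Mul(Rational(1, 4), Mul(Mul(V, V), Mul(Add(d, -3), Pow(Add(V, V), -1)))) = Mul(Rational(1, 4), Mul(Pow(V, 2), Mul(Add(-3, d), Pow(Mul(2, V), -1)))) = Mul(Rational(1, 4), Mul(Pow(V, 2), Mul(Add(-3, d), Mul(Rational(1, 2), Pow(V, -1))))) = Mul(Rational(1, 4), Mul(Pow(V, 2), Mul(Rational(1, 2), Pow(V, -1), Add(-3, d)))) = Mul(Rational(1, 4), Mul(Rational(1, 2), V, Add(-3, d))) = Mul(Rational(1, 8), V, Add(-3, d)))
Add(Add(Function('z')(-2, 17), -2668), Function('f')(Function('G')(3, -1), 7)) = Add(Add(Mul(17, Add(1, 17)), -2668), Mul(Rational(1, 8), Mul(-4, -1), Add(-3, 7))) = Add(Add(Mul(17, 18), -2668), Mul(Rational(1, 8), 4, 4)) = Add(Add(306, -2668), 2) = Add(-2362, 2) = -2360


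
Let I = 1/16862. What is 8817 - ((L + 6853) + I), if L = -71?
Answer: 34314169/16862 ≈ 2035.0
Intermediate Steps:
I = 1/16862 ≈ 5.9305e-5
8817 - ((L + 6853) + I) = 8817 - ((-71 + 6853) + 1/16862) = 8817 - (6782 + 1/16862) = 8817 - 1*114358085/16862 = 8817 - 114358085/16862 = 34314169/16862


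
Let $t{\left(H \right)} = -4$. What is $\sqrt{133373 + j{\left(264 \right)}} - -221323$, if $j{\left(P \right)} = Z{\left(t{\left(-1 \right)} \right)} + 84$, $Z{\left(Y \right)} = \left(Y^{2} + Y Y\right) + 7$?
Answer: $221323 + 2 \sqrt{33374} \approx 2.2169 \cdot 10^{5}$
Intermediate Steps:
$Z{\left(Y \right)} = 7 + 2 Y^{2}$ ($Z{\left(Y \right)} = \left(Y^{2} + Y^{2}\right) + 7 = 2 Y^{2} + 7 = 7 + 2 Y^{2}$)
$j{\left(P \right)} = 123$ ($j{\left(P \right)} = \left(7 + 2 \left(-4\right)^{2}\right) + 84 = \left(7 + 2 \cdot 16\right) + 84 = \left(7 + 32\right) + 84 = 39 + 84 = 123$)
$\sqrt{133373 + j{\left(264 \right)}} - -221323 = \sqrt{133373 + 123} - -221323 = \sqrt{133496} + 221323 = 2 \sqrt{33374} + 221323 = 221323 + 2 \sqrt{33374}$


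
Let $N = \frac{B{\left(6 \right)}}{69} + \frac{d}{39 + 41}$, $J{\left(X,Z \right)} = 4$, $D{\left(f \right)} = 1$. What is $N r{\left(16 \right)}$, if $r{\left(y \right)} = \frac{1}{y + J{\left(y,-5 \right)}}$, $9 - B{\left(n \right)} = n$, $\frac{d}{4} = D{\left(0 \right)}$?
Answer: $\frac{43}{9200} \approx 0.0046739$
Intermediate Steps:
$d = 4$ ($d = 4 \cdot 1 = 4$)
$B{\left(n \right)} = 9 - n$
$r{\left(y \right)} = \frac{1}{4 + y}$ ($r{\left(y \right)} = \frac{1}{y + 4} = \frac{1}{4 + y}$)
$N = \frac{43}{460}$ ($N = \frac{9 - 6}{69} + \frac{4}{39 + 41} = \left(9 - 6\right) \frac{1}{69} + \frac{4}{80} = 3 \cdot \frac{1}{69} + 4 \cdot \frac{1}{80} = \frac{1}{23} + \frac{1}{20} = \frac{43}{460} \approx 0.093478$)
$N r{\left(16 \right)} = \frac{43}{460 \left(4 + 16\right)} = \frac{43}{460 \cdot 20} = \frac{43}{460} \cdot \frac{1}{20} = \frac{43}{9200}$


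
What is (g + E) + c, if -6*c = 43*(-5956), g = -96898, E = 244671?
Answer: 571373/3 ≈ 1.9046e+5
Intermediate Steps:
c = 128054/3 (c = -43*(-5956)/6 = -⅙*(-256108) = 128054/3 ≈ 42685.)
(g + E) + c = (-96898 + 244671) + 128054/3 = 147773 + 128054/3 = 571373/3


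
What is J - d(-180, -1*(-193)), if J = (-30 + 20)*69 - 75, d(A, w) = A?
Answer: -585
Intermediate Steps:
J = -765 (J = -10*69 - 75 = -690 - 75 = -765)
J - d(-180, -1*(-193)) = -765 - 1*(-180) = -765 + 180 = -585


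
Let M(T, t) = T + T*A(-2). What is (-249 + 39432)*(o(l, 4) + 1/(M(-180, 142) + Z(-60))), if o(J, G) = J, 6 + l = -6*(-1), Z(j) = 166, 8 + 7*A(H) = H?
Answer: 7413/46 ≈ 161.15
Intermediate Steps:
A(H) = -8/7 + H/7
l = 0 (l = -6 - 6*(-1) = -6 + 6 = 0)
M(T, t) = -3*T/7 (M(T, t) = T + T*(-8/7 + (⅐)*(-2)) = T + T*(-8/7 - 2/7) = T + T*(-10/7) = T - 10*T/7 = -3*T/7)
(-249 + 39432)*(o(l, 4) + 1/(M(-180, 142) + Z(-60))) = (-249 + 39432)*(0 + 1/(-3/7*(-180) + 166)) = 39183*(0 + 1/(540/7 + 166)) = 39183*(0 + 1/(1702/7)) = 39183*(0 + 7/1702) = 39183*(7/1702) = 7413/46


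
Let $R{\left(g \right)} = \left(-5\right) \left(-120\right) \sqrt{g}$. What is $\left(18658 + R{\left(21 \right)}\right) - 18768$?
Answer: $-110 + 600 \sqrt{21} \approx 2639.5$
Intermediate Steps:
$R{\left(g \right)} = 600 \sqrt{g}$
$\left(18658 + R{\left(21 \right)}\right) - 18768 = \left(18658 + 600 \sqrt{21}\right) - 18768 = -110 + 600 \sqrt{21}$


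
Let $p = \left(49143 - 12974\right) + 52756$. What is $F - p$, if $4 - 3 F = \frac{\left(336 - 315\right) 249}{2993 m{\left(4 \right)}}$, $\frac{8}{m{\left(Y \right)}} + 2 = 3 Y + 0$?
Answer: $- \frac{3193808557}{35916} \approx -88924.0$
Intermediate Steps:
$m{\left(Y \right)} = \frac{8}{-2 + 3 Y}$ ($m{\left(Y \right)} = \frac{8}{-2 + \left(3 Y + 0\right)} = \frac{8}{-2 + 3 Y}$)
$F = \frac{21743}{35916}$ ($F = \frac{4}{3} - \frac{\left(336 - 315\right) 249 \frac{1}{2993 \frac{8}{-2 + 3 \cdot 4}}}{3} = \frac{4}{3} - \frac{21 \cdot 249 \frac{1}{2993 \frac{8}{-2 + 12}}}{3} = \frac{4}{3} - \frac{5229 \frac{1}{2993 \cdot \frac{8}{10}}}{3} = \frac{4}{3} - \frac{5229 \frac{1}{2993 \cdot 8 \cdot \frac{1}{10}}}{3} = \frac{4}{3} - \frac{5229 \frac{1}{2993 \cdot \frac{4}{5}}}{3} = \frac{4}{3} - \frac{5229 \frac{1}{\frac{11972}{5}}}{3} = \frac{4}{3} - \frac{5229 \cdot \frac{5}{11972}}{3} = \frac{4}{3} - \frac{8715}{11972} = \frac{21743}{35916} \approx 0.60538$)
$p = 88925$ ($p = 36169 + 52756 = 88925$)
$F - p = \frac{21743}{35916} - 88925 = - \frac{3193808557}{35916}$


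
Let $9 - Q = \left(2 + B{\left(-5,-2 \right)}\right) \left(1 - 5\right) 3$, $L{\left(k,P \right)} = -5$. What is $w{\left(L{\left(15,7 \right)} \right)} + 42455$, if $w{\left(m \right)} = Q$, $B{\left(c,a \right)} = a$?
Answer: $42464$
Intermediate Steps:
$Q = 9$ ($Q = 9 - \left(2 - 2\right) \left(1 - 5\right) 3 = 9 - 0 \left(\left(-4\right) 3\right) = 9 - 0 \left(-12\right) = 9 - 0 = 9 + 0 = 9$)
$w{\left(m \right)} = 9$
$w{\left(L{\left(15,7 \right)} \right)} + 42455 = 9 + 42455 = 42464$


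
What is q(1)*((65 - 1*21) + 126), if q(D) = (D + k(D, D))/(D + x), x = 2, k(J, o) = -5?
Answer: -680/3 ≈ -226.67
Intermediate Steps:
q(D) = (-5 + D)/(2 + D) (q(D) = (D - 5)/(D + 2) = (-5 + D)/(2 + D))
q(1)*((65 - 1*21) + 126) = ((-5 + 1)/(2 + 1))*((65 - 1*21) + 126) = (-4/3)*((65 - 21) + 126) = ((⅓)*(-4))*(44 + 126) = -4/3*170 = -680/3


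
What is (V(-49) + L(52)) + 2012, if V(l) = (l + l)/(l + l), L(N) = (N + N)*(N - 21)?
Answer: 5237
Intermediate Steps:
L(N) = 2*N*(-21 + N) (L(N) = (2*N)*(-21 + N) = 2*N*(-21 + N))
V(l) = 1 (V(l) = (2*l)/((2*l)) = (2*l)*(1/(2*l)) = 1)
(V(-49) + L(52)) + 2012 = (1 + 2*52*(-21 + 52)) + 2012 = (1 + 2*52*31) + 2012 = (1 + 3224) + 2012 = 3225 + 2012 = 5237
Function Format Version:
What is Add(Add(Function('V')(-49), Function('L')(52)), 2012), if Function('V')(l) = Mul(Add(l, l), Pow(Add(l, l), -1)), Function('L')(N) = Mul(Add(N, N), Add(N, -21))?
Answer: 5237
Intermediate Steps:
Function('L')(N) = Mul(2, N, Add(-21, N)) (Function('L')(N) = Mul(Mul(2, N), Add(-21, N)) = Mul(2, N, Add(-21, N)))
Function('V')(l) = 1 (Function('V')(l) = Mul(Mul(2, l), Pow(Mul(2, l), -1)) = Mul(Mul(2, l), Mul(Rational(1, 2), Pow(l, -1))) = 1)
Add(Add(Function('V')(-49), Function('L')(52)), 2012) = Add(Add(1, Mul(2, 52, Add(-21, 52))), 2012) = Add(Add(1, Mul(2, 52, 31)), 2012) = Add(Add(1, 3224), 2012) = Add(3225, 2012) = 5237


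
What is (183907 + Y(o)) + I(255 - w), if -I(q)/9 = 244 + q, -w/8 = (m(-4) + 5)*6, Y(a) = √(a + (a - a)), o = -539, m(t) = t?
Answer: 178984 + 7*I*√11 ≈ 1.7898e+5 + 23.216*I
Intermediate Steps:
Y(a) = √a (Y(a) = √(a + 0) = √a)
w = -48 (w = -8*(-4 + 5)*6 = -8*6 = -48)
I(q) = -2196 - 9*q (I(q) = -9*(244 + q) = -2196 - 9*q)
(183907 + Y(o)) + I(255 - w) = (183907 + √(-539)) + (-2196 - 9*(255 - 1*(-48))) = (183907 + 7*I*√11) + (-2196 - 9*(255 + 48)) = (183907 + 7*I*√11) + (-2196 - 9*303) = (183907 + 7*I*√11) + (-2196 - 2727) = (183907 + 7*I*√11) - 4923 = 178984 + 7*I*√11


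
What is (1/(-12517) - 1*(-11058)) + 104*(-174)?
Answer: -88094647/12517 ≈ -7038.0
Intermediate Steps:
(1/(-12517) - 1*(-11058)) + 104*(-174) = (-1/12517 + 11058) - 18096 = 138412985/12517 - 18096 = -88094647/12517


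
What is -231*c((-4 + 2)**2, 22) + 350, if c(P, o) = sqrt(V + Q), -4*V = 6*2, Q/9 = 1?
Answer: 350 - 231*sqrt(6) ≈ -215.83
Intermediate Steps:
Q = 9 (Q = 9*1 = 9)
V = -3 (V = -3*2/2 = -1/4*12 = -3)
c(P, o) = sqrt(6) (c(P, o) = sqrt(-3 + 9) = sqrt(6))
-231*c((-4 + 2)**2, 22) + 350 = -231*sqrt(6) + 350 = 350 - 231*sqrt(6)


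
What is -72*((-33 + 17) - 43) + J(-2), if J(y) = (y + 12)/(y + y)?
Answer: 8491/2 ≈ 4245.5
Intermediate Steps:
J(y) = (12 + y)/(2*y) (J(y) = (12 + y)/((2*y)) = (12 + y)*(1/(2*y)) = (12 + y)/(2*y))
-72*((-33 + 17) - 43) + J(-2) = -72*((-33 + 17) - 43) + (1/2)*(12 - 2)/(-2) = -72*(-16 - 43) + (1/2)*(-1/2)*10 = -72*(-59) - 5/2 = 4248 - 5/2 = 8491/2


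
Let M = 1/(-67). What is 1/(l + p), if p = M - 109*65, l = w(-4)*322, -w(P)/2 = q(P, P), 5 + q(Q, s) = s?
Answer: -67/86364 ≈ -0.00077579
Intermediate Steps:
q(Q, s) = -5 + s
w(P) = 10 - 2*P (w(P) = -2*(-5 + P) = 10 - 2*P)
l = 5796 (l = (10 - 2*(-4))*322 = (10 + 8)*322 = 18*322 = 5796)
M = -1/67 ≈ -0.014925
p = -474696/67 (p = -1/67 - 109*65 = -1/67 - 7085 = -474696/67 ≈ -7085.0)
1/(l + p) = 1/(5796 - 474696/67) = 1/(-86364/67) = -67/86364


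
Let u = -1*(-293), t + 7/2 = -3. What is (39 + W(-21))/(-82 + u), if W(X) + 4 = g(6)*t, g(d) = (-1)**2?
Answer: 57/422 ≈ 0.13507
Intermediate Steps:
t = -13/2 (t = -7/2 - 3 = -13/2 ≈ -6.5000)
g(d) = 1
W(X) = -21/2 (W(X) = -4 + 1*(-13/2) = -4 - 13/2 = -21/2)
u = 293
(39 + W(-21))/(-82 + u) = (39 - 21/2)/(-82 + 293) = (57/2)/211 = (57/2)*(1/211) = 57/422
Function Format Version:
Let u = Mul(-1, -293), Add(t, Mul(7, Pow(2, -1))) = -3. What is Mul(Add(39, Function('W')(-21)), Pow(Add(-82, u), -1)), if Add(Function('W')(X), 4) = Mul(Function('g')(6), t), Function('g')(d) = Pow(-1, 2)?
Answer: Rational(57, 422) ≈ 0.13507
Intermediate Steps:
t = Rational(-13, 2) (t = Add(Rational(-7, 2), -3) = Rational(-13, 2) ≈ -6.5000)
Function('g')(d) = 1
Function('W')(X) = Rational(-21, 2) (Function('W')(X) = Add(-4, Mul(1, Rational(-13, 2))) = Add(-4, Rational(-13, 2)) = Rational(-21, 2))
u = 293
Mul(Add(39, Function('W')(-21)), Pow(Add(-82, u), -1)) = Mul(Add(39, Rational(-21, 2)), Pow(Add(-82, 293), -1)) = Mul(Rational(57, 2), Pow(211, -1)) = Mul(Rational(57, 2), Rational(1, 211)) = Rational(57, 422)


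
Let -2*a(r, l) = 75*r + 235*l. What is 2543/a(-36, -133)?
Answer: 5086/33955 ≈ 0.14979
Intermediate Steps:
a(r, l) = -235*l/2 - 75*r/2 (a(r, l) = -(75*r + 235*l)/2 = -235*l/2 - 75*r/2)
2543/a(-36, -133) = 2543/(-235/2*(-133) - 75/2*(-36)) = 2543/(31255/2 + 1350) = 2543/(33955/2) = 2543*(2/33955) = 5086/33955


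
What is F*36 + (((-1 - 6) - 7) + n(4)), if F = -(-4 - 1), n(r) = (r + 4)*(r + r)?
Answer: 230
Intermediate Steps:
n(r) = 2*r*(4 + r) (n(r) = (4 + r)*(2*r) = 2*r*(4 + r))
F = 5 (F = -1*(-5) = 5)
F*36 + (((-1 - 6) - 7) + n(4)) = 5*36 + (((-1 - 6) - 7) + 2*4*(4 + 4)) = 180 + ((-7 - 7) + 2*4*8) = 180 + (-14 + 64) = 180 + 50 = 230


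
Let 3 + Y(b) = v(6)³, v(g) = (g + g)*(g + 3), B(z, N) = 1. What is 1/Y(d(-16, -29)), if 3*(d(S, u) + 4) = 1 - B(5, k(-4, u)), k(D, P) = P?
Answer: 1/1259709 ≈ 7.9383e-7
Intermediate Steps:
v(g) = 2*g*(3 + g) (v(g) = (2*g)*(3 + g) = 2*g*(3 + g))
d(S, u) = -4 (d(S, u) = -4 + (1 - 1*1)/3 = -4 + (1 - 1)/3 = -4 + (⅓)*0 = -4 + 0 = -4)
Y(b) = 1259709 (Y(b) = -3 + (2*6*(3 + 6))³ = -3 + (2*6*9)³ = -3 + 108³ = -3 + 1259712 = 1259709)
1/Y(d(-16, -29)) = 1/1259709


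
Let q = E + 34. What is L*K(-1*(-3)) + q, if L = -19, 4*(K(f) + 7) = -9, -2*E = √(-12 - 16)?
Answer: 839/4 - I*√7 ≈ 209.75 - 2.6458*I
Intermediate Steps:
E = -I*√7 (E = -√(-12 - 16)/2 = -I*√7 ≈ -2.6458*I)
K(f) = -37/4 (K(f) = -7 + (¼)*(-9) = -7 - 9/4 = -37/4)
q = 34 - I*√7 (q = -I*√7 + 34 = 34 - I*√7 ≈ 34.0 - 2.6458*I)
L*K(-1*(-3)) + q = -19*(-37/4) + (34 - I*√7) = 703/4 + (34 - I*√7) = 839/4 - I*√7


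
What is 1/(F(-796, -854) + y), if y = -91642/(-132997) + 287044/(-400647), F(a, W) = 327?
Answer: 53284849059/17422685743799 ≈ 0.0030584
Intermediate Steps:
y = -1459898494/53284849059 (y = -91642*(-1/132997) + 287044*(-1/400647) = 91642/132997 - 287044/400647 = -1459898494/53284849059 ≈ -0.027398)
1/(F(-796, -854) + y) = 1/(327 - 1459898494/53284849059) = 1/(17422685743799/53284849059) = 53284849059/17422685743799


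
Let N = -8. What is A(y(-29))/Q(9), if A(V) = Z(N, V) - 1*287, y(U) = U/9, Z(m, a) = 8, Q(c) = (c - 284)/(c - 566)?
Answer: -155403/275 ≈ -565.10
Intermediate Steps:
Q(c) = (-284 + c)/(-566 + c)
y(U) = U/9 (y(U) = U*(⅑) = U/9)
A(V) = -279 (A(V) = 8 - 1*287 = 8 - 287 = -279)
A(y(-29))/Q(9) = -279*(-566 + 9)/(-284 + 9) = -279/(-275/(-557)) = -279/((-1/557*(-275))) = -279/275/557 = -279*557/275 = -155403/275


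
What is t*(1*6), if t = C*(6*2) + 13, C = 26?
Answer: 1950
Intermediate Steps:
t = 325 (t = 26*(6*2) + 13 = 26*12 + 13 = 312 + 13 = 325)
t*(1*6) = 325*(1*6) = 325*6 = 1950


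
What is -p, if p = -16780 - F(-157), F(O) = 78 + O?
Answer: 16701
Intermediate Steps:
p = -16701 (p = -16780 - (78 - 157) = -16780 - 1*(-79) = -16780 + 79 = -16701)
-p = -1*(-16701) = 16701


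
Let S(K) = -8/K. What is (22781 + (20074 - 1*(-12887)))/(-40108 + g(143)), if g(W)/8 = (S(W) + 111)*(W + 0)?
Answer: 27871/43406 ≈ 0.64210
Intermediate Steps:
g(W) = 8*W*(111 - 8/W) (g(W) = 8*((-8/W + 111)*(W + 0)) = 8*((111 - 8/W)*W) = 8*(W*(111 - 8/W)) = 8*W*(111 - 8/W))
(22781 + (20074 - 1*(-12887)))/(-40108 + g(143)) = (22781 + (20074 - 1*(-12887)))/(-40108 + (-64 + 888*143)) = (22781 + (20074 + 12887))/(-40108 + (-64 + 126984)) = (22781 + 32961)/(-40108 + 126920) = 55742/86812 = 55742*(1/86812) = 27871/43406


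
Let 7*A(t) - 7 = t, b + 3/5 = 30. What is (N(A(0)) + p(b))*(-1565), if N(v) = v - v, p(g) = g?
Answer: -46011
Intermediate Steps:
b = 147/5 (b = -⅗ + 30 = 147/5 ≈ 29.400)
A(t) = 1 + t/7
N(v) = 0
(N(A(0)) + p(b))*(-1565) = (0 + 147/5)*(-1565) = (147/5)*(-1565) = -46011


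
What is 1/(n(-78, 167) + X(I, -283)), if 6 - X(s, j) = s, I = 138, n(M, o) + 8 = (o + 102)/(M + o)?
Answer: -89/12191 ≈ -0.0073005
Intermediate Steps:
n(M, o) = -8 + (102 + o)/(M + o) (n(M, o) = -8 + (o + 102)/(M + o) = -8 + (102 + o)/(M + o))
X(s, j) = 6 - s
1/(n(-78, 167) + X(I, -283)) = 1/((102 - 8*(-78) - 7*167)/(-78 + 167) + (6 - 1*138)) = 1/((102 + 624 - 1169)/89 + (6 - 138)) = 1/((1/89)*(-443) - 132) = 1/(-443/89 - 132) = 1/(-12191/89) = -89/12191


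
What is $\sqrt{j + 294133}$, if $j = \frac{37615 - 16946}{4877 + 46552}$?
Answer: $\frac{\sqrt{777965800331454}}{51429} \approx 542.34$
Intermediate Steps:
$j = \frac{20669}{51429} \approx 0.40189$
$\sqrt{j + 294133} = \sqrt{\frac{20669}{51429} + 294133} = \sqrt{\frac{15126986726}{51429}} = \frac{\sqrt{777965800331454}}{51429}$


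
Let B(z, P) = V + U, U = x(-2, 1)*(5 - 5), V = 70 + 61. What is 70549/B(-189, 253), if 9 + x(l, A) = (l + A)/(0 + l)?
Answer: 70549/131 ≈ 538.54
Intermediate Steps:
V = 131
x(l, A) = -9 + (A + l)/l (x(l, A) = -9 + (l + A)/(0 + l) = -9 + (A + l)/l)
U = 0 (U = (-8 + 1/(-2))*(5 - 5) = (-8 + 1*(-1/2))*0 = (-8 - 1/2)*0 = -17/2*0 = 0)
B(z, P) = 131 (B(z, P) = 131 + 0 = 131)
70549/B(-189, 253) = 70549/131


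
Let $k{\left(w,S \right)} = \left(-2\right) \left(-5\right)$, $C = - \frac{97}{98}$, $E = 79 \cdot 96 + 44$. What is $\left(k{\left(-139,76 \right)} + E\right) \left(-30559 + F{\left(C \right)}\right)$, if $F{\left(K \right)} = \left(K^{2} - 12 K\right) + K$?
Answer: $- \frac{1120397830359}{4802} \approx -2.3332 \cdot 10^{8}$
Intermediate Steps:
$E = 7628$ ($E = 7584 + 44 = 7628$)
$C = - \frac{97}{98}$ ($C = \left(-97\right) \frac{1}{98} = - \frac{97}{98} \approx -0.9898$)
$k{\left(w,S \right)} = 10$
$F{\left(K \right)} = K^{2} - 11 K$
$\left(k{\left(-139,76 \right)} + E\right) \left(-30559 + F{\left(C \right)}\right) = \left(10 + 7628\right) \left(-30559 - \frac{97 \left(-11 - \frac{97}{98}\right)}{98}\right) = 7638 \left(-30559 - - \frac{113975}{9604}\right) = 7638 \left(-30559 + \frac{113975}{9604}\right) = 7638 \left(- \frac{293374661}{9604}\right) = - \frac{1120397830359}{4802}$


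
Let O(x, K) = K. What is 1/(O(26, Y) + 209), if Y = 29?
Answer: 1/238 ≈ 0.0042017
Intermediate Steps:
1/(O(26, Y) + 209) = 1/(29 + 209) = 1/238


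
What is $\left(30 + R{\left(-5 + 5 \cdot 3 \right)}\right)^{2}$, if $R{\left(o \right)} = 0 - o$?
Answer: $400$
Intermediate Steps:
$R{\left(o \right)} = - o$
$\left(30 + R{\left(-5 + 5 \cdot 3 \right)}\right)^{2} = \left(30 - \left(-5 + 5 \cdot 3\right)\right)^{2} = \left(30 - \left(-5 + 15\right)\right)^{2} = \left(30 - 10\right)^{2} = 20^{2} = 400$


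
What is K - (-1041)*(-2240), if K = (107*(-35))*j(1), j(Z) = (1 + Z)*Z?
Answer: -2339330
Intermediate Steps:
j(Z) = Z*(1 + Z)
K = -7490 (K = (107*(-35))*(1*(1 + 1)) = -3745*2 = -7490)
K - (-1041)*(-2240) = -7490 - (-1041)*(-2240) = -7490 - 1*2331840 = -7490 - 2331840 = -2339330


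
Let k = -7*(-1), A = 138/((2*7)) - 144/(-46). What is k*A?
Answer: 2091/23 ≈ 90.913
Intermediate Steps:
A = 2091/161 (A = 138/14 - 144*(-1/46) = 138*(1/14) + 72/23 = 69/7 + 72/23 = 2091/161 ≈ 12.988)
k = 7
k*A = 7*(2091/161) = 2091/23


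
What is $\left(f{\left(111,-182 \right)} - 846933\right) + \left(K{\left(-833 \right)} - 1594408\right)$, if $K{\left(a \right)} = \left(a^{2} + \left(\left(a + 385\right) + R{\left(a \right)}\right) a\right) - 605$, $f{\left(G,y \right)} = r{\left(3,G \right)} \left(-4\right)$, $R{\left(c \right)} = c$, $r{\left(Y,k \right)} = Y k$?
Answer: $-682316$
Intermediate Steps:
$f{\left(G,y \right)} = - 12 G$ ($f{\left(G,y \right)} = 3 G \left(-4\right) = - 12 G$)
$K{\left(a \right)} = -605 + a^{2} + a \left(385 + 2 a\right)$ ($K{\left(a \right)} = \left(a^{2} + \left(\left(a + 385\right) + a\right) a\right) - 605 = \left(a^{2} + \left(\left(385 + a\right) + a\right) a\right) - 605 = \left(a^{2} + \left(385 + 2 a\right) a\right) - 605 = \left(a^{2} + a \left(385 + 2 a\right)\right) - 605 = -605 + a^{2} + a \left(385 + 2 a\right)$)
$\left(f{\left(111,-182 \right)} - 846933\right) + \left(K{\left(-833 \right)} - 1594408\right) = \left(\left(-12\right) 111 - 846933\right) + \left(\left(-605 + 3 \left(-833\right)^{2} + 385 \left(-833\right)\right) - 1594408\right) = \left(-1332 - 846933\right) - -165949 = -848265 - -165949 = -848265 + \left(1760357 - 1594408\right) = -848265 + 165949 = -682316$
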